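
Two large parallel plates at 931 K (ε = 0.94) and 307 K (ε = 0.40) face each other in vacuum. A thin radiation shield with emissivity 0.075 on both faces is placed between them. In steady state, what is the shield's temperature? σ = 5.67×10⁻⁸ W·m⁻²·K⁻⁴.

In steady state the net flux on the hot side equals that on the cold side.
σ(T₁⁴−T_s⁴)/D₁ = σ(T_s⁴−T₂⁴)/D₂, with D₁ = 1/ε₁+1/ε_s−1 = 13.40, D₂ = 1/ε_s+1/ε₂−1 = 14.83.
Solve for T_s⁴: T_s⁴ = (D₂·T₁⁴ + D₁·T₂⁴)/(D₁+D₂) = 3.990×10¹¹ K⁴.

T_s ≈ 795 K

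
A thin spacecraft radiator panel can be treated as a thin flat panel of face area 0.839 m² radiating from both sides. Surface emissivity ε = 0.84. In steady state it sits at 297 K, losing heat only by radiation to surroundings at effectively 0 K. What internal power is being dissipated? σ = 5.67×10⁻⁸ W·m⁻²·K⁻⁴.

P ≈ 622 W

Steady state: P = εσA T⁴.
A = 2·0.839 = 1.678 m²; T⁴ = (297)⁴ = 7.781×10⁹ K⁴.
P = 0.84 × 5.67×10⁻⁸ × 1.678 × 7.781×10⁹.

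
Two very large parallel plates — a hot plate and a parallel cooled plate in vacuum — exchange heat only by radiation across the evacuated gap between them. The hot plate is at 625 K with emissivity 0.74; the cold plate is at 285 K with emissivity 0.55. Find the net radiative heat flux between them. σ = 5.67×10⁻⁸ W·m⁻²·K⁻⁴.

For two infinite grey parallel plates, q = σ(T₁⁴ − T₂⁴)/(1/ε₁ + 1/ε₂ − 1).
T₁⁴ − T₂⁴ = 1.526×10¹¹ − 6.598×10⁹ = 1.460×10¹¹ K⁴.
1/ε₁ + 1/ε₂ − 1 = 1.351 + 1.818 − 1 = 2.170.
q = 5.67×10⁻⁸ × 1.460×10¹¹ / 2.170.

q ≈ 3820 W/m²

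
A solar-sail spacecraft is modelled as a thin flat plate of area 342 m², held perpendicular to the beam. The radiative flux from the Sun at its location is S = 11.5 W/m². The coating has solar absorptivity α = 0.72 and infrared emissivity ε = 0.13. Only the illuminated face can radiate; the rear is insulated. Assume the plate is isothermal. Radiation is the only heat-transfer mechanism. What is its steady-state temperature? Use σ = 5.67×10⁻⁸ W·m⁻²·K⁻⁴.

T ≈ 183 K

At equilibrium, absorbed power = emitted power.
Absorbing cross-section = A = 342.0 m²; emitting surface = A = 342.0 m² (ratio 1).
αS·A_cross = εσ·A_surf·T⁴  ⇒  T⁴ = αS/(ε·1σ).
T⁴ = 0.720·11.5/(0.13·1·5.67×10⁻⁸) = 1.123×10⁹ K⁴.
T = (1.123×10⁹)^(1/4).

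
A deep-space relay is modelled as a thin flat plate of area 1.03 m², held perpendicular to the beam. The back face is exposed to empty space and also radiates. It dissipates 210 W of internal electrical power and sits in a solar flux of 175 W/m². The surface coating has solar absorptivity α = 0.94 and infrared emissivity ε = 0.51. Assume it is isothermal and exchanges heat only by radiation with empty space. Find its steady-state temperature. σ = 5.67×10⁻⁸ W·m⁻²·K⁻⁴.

T ≈ 283 K

At steady state, absorbed solar power + internal power = radiated power.
Absorbed: α·S·A_cross = 0.94·175·1.030 = 169.4 W (cross-section A).
Total input = 169.4 + 210 = 379.4 W.
Radiated: εσ·A_surf·T⁴ with A_surf = 2A = 2.060 m².
T⁴ = 379.4/(0.51·5.67×10⁻⁸·2.060) = 6.370×10⁹ K⁴.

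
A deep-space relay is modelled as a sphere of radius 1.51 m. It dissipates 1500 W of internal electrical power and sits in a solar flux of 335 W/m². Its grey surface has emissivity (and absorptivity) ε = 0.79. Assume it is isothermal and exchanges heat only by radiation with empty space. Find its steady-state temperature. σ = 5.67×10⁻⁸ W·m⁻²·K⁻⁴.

T ≈ 227 K

At steady state, absorbed solar power + internal power = radiated power.
Absorbed: α·S·A_cross = 0.79·335·7.163 = 1896 W (cross-section πr²).
Total input = 1896 + 1500 = 3396 W.
Radiated: εσ·A_surf·T⁴ with A_surf = 4πr² = 28.65 m².
T⁴ = 3396/(0.79·5.67×10⁻⁸·28.65) = 2.646×10⁹ K⁴.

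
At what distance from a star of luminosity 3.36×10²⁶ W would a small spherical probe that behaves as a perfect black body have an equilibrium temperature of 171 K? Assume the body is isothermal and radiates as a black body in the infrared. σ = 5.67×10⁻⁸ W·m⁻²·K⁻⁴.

For an isothermal black-emitting sphere, (1−a)S·πr² = σ·4πr²·T⁴ ⇒ S = 4σT⁴/(1−a).
S = 4·5.67×10⁻⁸·(171)⁴/1.00 = 193.9 W/m².
Flux falls as S = L/(4πd²), so d = √(L/(4πS)) = √(3.36×10²⁶/(4π·193.9)).

d ≈ 3.71×10¹¹ m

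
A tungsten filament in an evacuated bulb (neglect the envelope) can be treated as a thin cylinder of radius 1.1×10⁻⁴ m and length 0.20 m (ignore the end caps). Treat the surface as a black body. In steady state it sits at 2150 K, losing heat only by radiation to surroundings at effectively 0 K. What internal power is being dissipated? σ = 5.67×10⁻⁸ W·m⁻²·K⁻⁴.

P ≈ 167 W

Steady state: P = εσA T⁴.
A = 2πrL = 1.382×10⁻⁴ m²; T⁴ = (2150)⁴ = 2.137×10¹³ K⁴.
P = 1.0 × 5.67×10⁻⁸ × 1.382×10⁻⁴ × 2.137×10¹³.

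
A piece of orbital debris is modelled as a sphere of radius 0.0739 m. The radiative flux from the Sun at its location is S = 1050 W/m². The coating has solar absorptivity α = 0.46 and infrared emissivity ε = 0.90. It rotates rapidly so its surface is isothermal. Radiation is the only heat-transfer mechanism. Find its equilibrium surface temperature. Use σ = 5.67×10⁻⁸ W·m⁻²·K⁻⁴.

At equilibrium, absorbed power = emitted power.
Absorbing cross-section = πr² = 0.01716 m²; emitting surface = 4πr² = 0.06863 m² (ratio 4).
αS·A_cross = εσ·A_surf·T⁴  ⇒  T⁴ = αS/(ε·4σ).
T⁴ = 0.460·1050/(0.90·4·5.67×10⁻⁸) = 2.366×10⁹ K⁴.
T = (2.366×10⁹)^(1/4).

T ≈ 221 K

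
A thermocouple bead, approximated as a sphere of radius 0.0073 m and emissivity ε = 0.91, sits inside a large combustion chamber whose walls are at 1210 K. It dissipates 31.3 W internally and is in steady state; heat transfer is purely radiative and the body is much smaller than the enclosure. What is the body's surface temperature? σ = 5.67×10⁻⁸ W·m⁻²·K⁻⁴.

T ≈ 1320 K

For a small grey body in a large enclosure, net radiated power = εσA(T⁴ − T_w⁴).
Steady state: P = εσA(T⁴ − T_w⁴) with A = 4πr² = 6.697×10⁻⁴ m².
T⁴ = P/(εσA) + T_w⁴ = 31.3/(0.91·5.67×10⁻⁸·6.697×10⁻⁴) + (1210)⁴
    = 9.059×10¹¹ + 2.144×10¹² = 3.049×10¹² K⁴.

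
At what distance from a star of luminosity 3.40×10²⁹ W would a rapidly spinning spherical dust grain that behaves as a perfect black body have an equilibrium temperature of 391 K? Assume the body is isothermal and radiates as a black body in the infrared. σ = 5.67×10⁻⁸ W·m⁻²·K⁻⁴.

For an isothermal black-emitting sphere, (1−a)S·πr² = σ·4πr²·T⁴ ⇒ S = 4σT⁴/(1−a).
S = 4·5.67×10⁻⁸·(391)⁴/1.00 = 5301 W/m².
Flux falls as S = L/(4πd²), so d = √(L/(4πS)) = √(3.40×10²⁹/(4π·5301)).

d ≈ 2.26×10¹² m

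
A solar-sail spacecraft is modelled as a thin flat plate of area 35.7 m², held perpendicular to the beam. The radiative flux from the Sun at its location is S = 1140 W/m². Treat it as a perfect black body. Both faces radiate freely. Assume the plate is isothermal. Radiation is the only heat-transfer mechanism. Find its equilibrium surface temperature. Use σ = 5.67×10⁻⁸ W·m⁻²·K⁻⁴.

T ≈ 317 K

At equilibrium, absorbed power = emitted power.
Absorbing cross-section = A = 35.70 m²; emitting surface = 2A = 71.40 m² (ratio 2).
S·A_cross = εσ·A_surf·T⁴  ⇒  T⁴ = S/(2σ).
T⁴ = 1.00·1140/(2·5.67×10⁻⁸) = 1.005×10¹⁰ K⁴.
T = (1.005×10¹⁰)^(1/4).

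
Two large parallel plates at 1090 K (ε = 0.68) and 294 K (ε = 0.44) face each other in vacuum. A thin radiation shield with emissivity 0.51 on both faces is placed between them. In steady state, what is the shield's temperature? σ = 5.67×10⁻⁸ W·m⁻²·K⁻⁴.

T_s ≈ 948 K

In steady state the net flux on the hot side equals that on the cold side.
σ(T₁⁴−T_s⁴)/D₁ = σ(T_s⁴−T₂⁴)/D₂, with D₁ = 1/ε₁+1/ε_s−1 = 2.431, D₂ = 1/ε_s+1/ε₂−1 = 3.234.
Solve for T_s⁴: T_s⁴ = (D₂·T₁⁴ + D₁·T₂⁴)/(D₁+D₂) = 8.089×10¹¹ K⁴.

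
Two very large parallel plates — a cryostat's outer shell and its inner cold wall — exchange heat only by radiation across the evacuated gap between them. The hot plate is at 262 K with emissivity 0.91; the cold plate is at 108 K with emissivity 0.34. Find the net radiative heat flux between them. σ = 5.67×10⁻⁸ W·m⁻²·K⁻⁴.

For two infinite grey parallel plates, q = σ(T₁⁴ − T₂⁴)/(1/ε₁ + 1/ε₂ − 1).
T₁⁴ − T₂⁴ = 4.712×10⁹ − 1.360×10⁸ = 4.576×10⁹ K⁴.
1/ε₁ + 1/ε₂ − 1 = 1.099 + 2.941 − 1 = 3.040.
q = 5.67×10⁻⁸ × 4.576×10⁹ / 3.040.

q ≈ 85.3 W/m²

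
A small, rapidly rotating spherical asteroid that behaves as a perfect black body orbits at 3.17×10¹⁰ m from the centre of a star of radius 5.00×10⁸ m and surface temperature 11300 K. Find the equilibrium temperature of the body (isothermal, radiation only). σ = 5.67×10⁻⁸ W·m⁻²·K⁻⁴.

T ≈ 1000 K

The star's surface emits σT_*⁴; at distance d the flux is S = σT_*⁴(R_*/d)².
S = 5.67×10⁻⁸·(11300)⁴·(5.00×10⁸/3.17×10¹⁰)² = 2.300×10⁵ W/m².
For an isothermal sphere T⁴ = (1−a)S/(4σ) = 1.014×10¹² K⁴.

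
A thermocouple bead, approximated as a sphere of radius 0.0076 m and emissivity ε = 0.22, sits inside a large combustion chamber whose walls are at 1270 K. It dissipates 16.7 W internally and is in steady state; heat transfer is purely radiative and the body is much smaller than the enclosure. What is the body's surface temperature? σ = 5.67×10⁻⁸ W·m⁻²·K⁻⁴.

For a small grey body in a large enclosure, net radiated power = εσA(T⁴ − T_w⁴).
Steady state: P = εσA(T⁴ − T_w⁴) with A = 4πr² = 7.258×10⁻⁴ m².
T⁴ = P/(εσA) + T_w⁴ = 16.7/(0.22·5.67×10⁻⁸·7.258×10⁻⁴) + (1270)⁴
    = 1.844×10¹² + 2.601×10¹² = 4.446×10¹² K⁴.

T ≈ 1450 K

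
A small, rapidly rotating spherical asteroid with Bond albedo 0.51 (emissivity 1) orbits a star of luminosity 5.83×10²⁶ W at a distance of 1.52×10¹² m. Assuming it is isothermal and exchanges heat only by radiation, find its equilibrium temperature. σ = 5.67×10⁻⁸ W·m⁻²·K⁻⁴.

T ≈ 81.2 K

First find the stellar flux at distance d: S = L/(4πd²) = 5.83×10²⁶/(4π·(1.52×10¹²)²) = 20.08 W/m².
For an isothermal sphere, absorbed (1−a)S·πr² = emitted σ·4πr²·T⁴, so T⁴ = (1−a)S/(4σ).
T⁴ = 0.490·20.08/(4·5.67×10⁻⁸) = 4.338×10⁷ K⁴.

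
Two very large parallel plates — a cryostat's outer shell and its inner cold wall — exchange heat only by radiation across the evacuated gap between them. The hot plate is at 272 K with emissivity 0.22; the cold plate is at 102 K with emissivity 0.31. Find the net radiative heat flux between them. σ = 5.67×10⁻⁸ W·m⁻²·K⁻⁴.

q ≈ 44.9 W/m²

For two infinite grey parallel plates, q = σ(T₁⁴ − T₂⁴)/(1/ε₁ + 1/ε₂ − 1).
T₁⁴ − T₂⁴ = 5.474×10⁹ − 1.082×10⁸ = 5.365×10⁹ K⁴.
1/ε₁ + 1/ε₂ − 1 = 4.545 + 3.226 − 1 = 6.771.
q = 5.67×10⁻⁸ × 5.365×10⁹ / 6.771.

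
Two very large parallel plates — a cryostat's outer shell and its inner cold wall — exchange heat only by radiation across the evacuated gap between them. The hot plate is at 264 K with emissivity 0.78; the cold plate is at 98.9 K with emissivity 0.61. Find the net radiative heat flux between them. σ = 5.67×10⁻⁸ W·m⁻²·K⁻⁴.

For two infinite grey parallel plates, q = σ(T₁⁴ − T₂⁴)/(1/ε₁ + 1/ε₂ − 1).
T₁⁴ − T₂⁴ = 4.858×10⁹ − 9.567×10⁷ = 4.762×10⁹ K⁴.
1/ε₁ + 1/ε₂ − 1 = 1.282 + 1.639 − 1 = 1.921.
q = 5.67×10⁻⁸ × 4.762×10⁹ / 1.921.

q ≈ 141 W/m²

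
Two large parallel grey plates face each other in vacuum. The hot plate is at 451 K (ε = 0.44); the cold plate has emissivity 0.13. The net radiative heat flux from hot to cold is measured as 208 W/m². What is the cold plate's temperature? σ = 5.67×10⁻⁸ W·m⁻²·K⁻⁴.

q = σ(T₁⁴ − T₂⁴)/(1/ε₁ + 1/ε₂ − 1); denominator = 8.965.
T₂⁴ = T₁⁴ − q·(1/ε₁+1/ε₂−1)/σ = 4.137×10¹⁰ − 208·8.965/5.67×10⁻⁸
    = 8.484×10⁹ K⁴.

T₂ ≈ 303 K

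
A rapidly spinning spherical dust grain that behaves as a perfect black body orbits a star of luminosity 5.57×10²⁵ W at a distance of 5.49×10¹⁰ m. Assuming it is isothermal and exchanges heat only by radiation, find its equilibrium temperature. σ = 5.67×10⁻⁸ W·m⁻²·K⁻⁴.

First find the stellar flux at distance d: S = L/(4πd²) = 5.57×10²⁵/(4π·(5.49×10¹⁰)²) = 1471 W/m².
For an isothermal sphere, absorbed (1−a)S·πr² = emitted σ·4πr²·T⁴, so T⁴ = (1−a)S/(4σ).
T⁴ = 1.00·1471/(4·5.67×10⁻⁸) = 6.484×10⁹ K⁴.

T ≈ 284 K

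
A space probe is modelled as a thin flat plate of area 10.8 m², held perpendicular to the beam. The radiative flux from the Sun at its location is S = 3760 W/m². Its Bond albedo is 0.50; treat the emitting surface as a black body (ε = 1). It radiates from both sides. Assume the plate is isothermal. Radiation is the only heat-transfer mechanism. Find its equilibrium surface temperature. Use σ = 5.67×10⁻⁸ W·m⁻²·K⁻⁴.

T ≈ 359 K

At equilibrium, absorbed power = emitted power.
Absorbing cross-section = A = 10.80 m²; emitting surface = 2A = 21.60 m² (ratio 2).
(1−a)S·A_cross = εσ·A_surf·T⁴  ⇒  T⁴ = (1−a)S/(2σ).
T⁴ = 0.500·3760/(2·5.67×10⁻⁸) = 1.658×10¹⁰ K⁴.
T = (1.658×10¹⁰)^(1/4).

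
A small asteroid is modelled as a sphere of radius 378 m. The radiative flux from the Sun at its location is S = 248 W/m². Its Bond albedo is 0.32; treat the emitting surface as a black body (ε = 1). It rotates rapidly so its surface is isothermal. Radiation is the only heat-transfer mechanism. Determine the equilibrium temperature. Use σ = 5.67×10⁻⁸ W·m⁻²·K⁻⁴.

At equilibrium, absorbed power = emitted power.
Absorbing cross-section = πr² = 4.489×10⁵ m²; emitting surface = 4πr² = 1.796×10⁶ m² (ratio 4).
(1−a)S·A_cross = εσ·A_surf·T⁴  ⇒  T⁴ = (1−a)S/(4σ).
T⁴ = 0.680·248/(4·5.67×10⁻⁸) = 7.436×10⁸ K⁴.
T = (7.436×10⁸)^(1/4).

T ≈ 165 K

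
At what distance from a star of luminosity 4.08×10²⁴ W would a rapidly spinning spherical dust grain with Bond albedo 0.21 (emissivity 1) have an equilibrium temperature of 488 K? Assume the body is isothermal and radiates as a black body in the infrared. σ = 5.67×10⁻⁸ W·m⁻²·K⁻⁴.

d ≈ 4.47×10⁹ m

For an isothermal black-emitting sphere, (1−a)S·πr² = σ·4πr²·T⁴ ⇒ S = 4σT⁴/(1−a).
S = 4·5.67×10⁻⁸·(488)⁴/0.790 = 16280 W/m².
Flux falls as S = L/(4πd²), so d = √(L/(4πS)) = √(4.08×10²⁴/(4π·16280)).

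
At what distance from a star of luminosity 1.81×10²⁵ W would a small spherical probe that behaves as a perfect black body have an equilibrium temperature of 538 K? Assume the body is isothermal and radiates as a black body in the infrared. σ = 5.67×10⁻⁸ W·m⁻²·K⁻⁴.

d ≈ 8.71×10⁹ m

For an isothermal black-emitting sphere, (1−a)S·πr² = σ·4πr²·T⁴ ⇒ S = 4σT⁴/(1−a).
S = 4·5.67×10⁻⁸·(538)⁴/1.00 = 19000 W/m².
Flux falls as S = L/(4πd²), so d = √(L/(4πS)) = √(1.81×10²⁵/(4π·19000)).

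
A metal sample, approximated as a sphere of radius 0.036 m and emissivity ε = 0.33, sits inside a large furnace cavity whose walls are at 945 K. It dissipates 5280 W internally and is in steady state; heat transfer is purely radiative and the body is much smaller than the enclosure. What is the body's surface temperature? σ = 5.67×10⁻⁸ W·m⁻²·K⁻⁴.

For a small grey body in a large enclosure, net radiated power = εσA(T⁴ − T_w⁴).
Steady state: P = εσA(T⁴ − T_w⁴) with A = 4πr² = 0.01629 m².
T⁴ = P/(εσA) + T_w⁴ = 5280/(0.33·5.67×10⁻⁸·0.01629) + (945)⁴
    = 1.733×10¹³ + 7.975×10¹¹ = 1.812×10¹³ K⁴.

T ≈ 2060 K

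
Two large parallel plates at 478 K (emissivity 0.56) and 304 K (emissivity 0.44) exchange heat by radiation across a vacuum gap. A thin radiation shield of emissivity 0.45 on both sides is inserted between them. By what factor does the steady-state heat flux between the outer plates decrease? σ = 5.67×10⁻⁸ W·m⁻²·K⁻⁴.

factor ≈ 2.13

Without shield: q₀ = σΔ(T⁴)/(1/ε₁+1/ε₂−1) with denominator 3.058.
With shield the two gaps are in series; the resistances add: (1/ε₁+1/ε_s−1)+(1/ε_s+1/ε₂−1) = 3.008+3.495 = 6.503.
Heat-flux ratio q₀/q = 6.503/3.058.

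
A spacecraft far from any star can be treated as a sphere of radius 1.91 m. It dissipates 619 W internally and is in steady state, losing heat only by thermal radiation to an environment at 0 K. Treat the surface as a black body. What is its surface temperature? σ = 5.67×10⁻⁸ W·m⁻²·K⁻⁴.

Steady state: internal power = radiated power, P = εσA T⁴.
Radiating area A = 4πr² = 45.84 m².
T⁴ = P/(εσA) = 619/(1.0·5.67×10⁻⁸·45.84) = 2.381×10⁸ K⁴.
T = (2.381×10⁸)^(1/4).

T ≈ 124 K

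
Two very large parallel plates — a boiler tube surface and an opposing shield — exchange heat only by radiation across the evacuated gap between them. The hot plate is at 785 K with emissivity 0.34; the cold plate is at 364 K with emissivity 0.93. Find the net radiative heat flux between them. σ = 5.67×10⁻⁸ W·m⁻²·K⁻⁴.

q ≈ 6810 W/m²

For two infinite grey parallel plates, q = σ(T₁⁴ − T₂⁴)/(1/ε₁ + 1/ε₂ − 1).
T₁⁴ − T₂⁴ = 3.797×10¹¹ − 1.756×10¹⁰ = 3.622×10¹¹ K⁴.
1/ε₁ + 1/ε₂ − 1 = 2.941 + 1.075 − 1 = 3.016.
q = 5.67×10⁻⁸ × 3.622×10¹¹ / 3.016.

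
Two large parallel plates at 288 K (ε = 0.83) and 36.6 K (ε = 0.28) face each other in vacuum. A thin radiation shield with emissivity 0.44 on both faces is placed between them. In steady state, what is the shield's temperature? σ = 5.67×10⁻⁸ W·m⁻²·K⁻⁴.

In steady state the net flux on the hot side equals that on the cold side.
σ(T₁⁴−T_s⁴)/D₁ = σ(T_s⁴−T₂⁴)/D₂, with D₁ = 1/ε₁+1/ε_s−1 = 2.478, D₂ = 1/ε_s+1/ε₂−1 = 4.844.
Solve for T_s⁴: T_s⁴ = (D₂·T₁⁴ + D₁·T₂⁴)/(D₁+D₂) = 4.552×10⁹ K⁴.

T_s ≈ 260 K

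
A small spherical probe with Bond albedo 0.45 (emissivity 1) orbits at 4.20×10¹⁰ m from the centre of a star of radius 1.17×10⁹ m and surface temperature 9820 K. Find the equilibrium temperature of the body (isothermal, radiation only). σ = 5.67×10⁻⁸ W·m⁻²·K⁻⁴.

The star's surface emits σT_*⁴; at distance d the flux is S = σT_*⁴(R_*/d)².
S = 5.67×10⁻⁸·(9820)⁴·(1.17×10⁹/4.20×10¹⁰)² = 4.092×10⁵ W/m².
For an isothermal sphere T⁴ = (1−a)S/(4σ) = 9.923×10¹¹ K⁴.

T ≈ 998 K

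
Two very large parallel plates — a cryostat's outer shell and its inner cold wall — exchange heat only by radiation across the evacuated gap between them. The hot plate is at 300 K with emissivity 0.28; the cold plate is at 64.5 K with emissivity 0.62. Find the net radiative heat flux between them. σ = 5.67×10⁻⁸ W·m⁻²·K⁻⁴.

q ≈ 110 W/m²

For two infinite grey parallel plates, q = σ(T₁⁴ − T₂⁴)/(1/ε₁ + 1/ε₂ − 1).
T₁⁴ − T₂⁴ = 8.100×10⁹ − 1.731×10⁷ = 8.083×10⁹ K⁴.
1/ε₁ + 1/ε₂ − 1 = 3.571 + 1.613 − 1 = 4.184.
q = 5.67×10⁻⁸ × 8.083×10⁹ / 4.184.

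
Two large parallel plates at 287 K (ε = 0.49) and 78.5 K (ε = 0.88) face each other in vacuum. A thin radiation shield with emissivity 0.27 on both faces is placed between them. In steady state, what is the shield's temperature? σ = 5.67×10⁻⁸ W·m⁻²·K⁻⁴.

T_s ≈ 235 K

In steady state the net flux on the hot side equals that on the cold side.
σ(T₁⁴−T_s⁴)/D₁ = σ(T_s⁴−T₂⁴)/D₂, with D₁ = 1/ε₁+1/ε_s−1 = 4.745, D₂ = 1/ε_s+1/ε₂−1 = 3.840.
Solve for T_s⁴: T_s⁴ = (D₂·T₁⁴ + D₁·T₂⁴)/(D₁+D₂) = 3.056×10⁹ K⁴.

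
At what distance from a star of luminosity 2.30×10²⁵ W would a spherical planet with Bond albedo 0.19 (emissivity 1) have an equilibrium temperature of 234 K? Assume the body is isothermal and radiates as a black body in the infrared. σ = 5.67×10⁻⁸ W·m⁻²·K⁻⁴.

d ≈ 4.67×10¹⁰ m

For an isothermal black-emitting sphere, (1−a)S·πr² = σ·4πr²·T⁴ ⇒ S = 4σT⁴/(1−a).
S = 4·5.67×10⁻⁸·(234)⁴/0.810 = 839.5 W/m².
Flux falls as S = L/(4πd²), so d = √(L/(4πS)) = √(2.30×10²⁵/(4π·839.5)).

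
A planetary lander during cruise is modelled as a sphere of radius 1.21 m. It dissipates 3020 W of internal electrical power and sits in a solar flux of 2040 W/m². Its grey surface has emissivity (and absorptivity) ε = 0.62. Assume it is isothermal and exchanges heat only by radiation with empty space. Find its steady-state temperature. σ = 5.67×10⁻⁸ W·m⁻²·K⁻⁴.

At steady state, absorbed solar power + internal power = radiated power.
Absorbed: α·S·A_cross = 0.62·2040·4.600 = 5818 W (cross-section πr²).
Total input = 5818 + 3020 = 8838 W.
Radiated: εσ·A_surf·T⁴ with A_surf = 4πr² = 18.40 m².
T⁴ = 8838/(0.62·5.67×10⁻⁸·18.40) = 1.366×10¹⁰ K⁴.

T ≈ 342 K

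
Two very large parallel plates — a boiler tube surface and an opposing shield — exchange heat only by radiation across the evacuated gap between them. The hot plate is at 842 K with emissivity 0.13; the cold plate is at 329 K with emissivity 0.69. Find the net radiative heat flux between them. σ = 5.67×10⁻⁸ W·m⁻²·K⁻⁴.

For two infinite grey parallel plates, q = σ(T₁⁴ − T₂⁴)/(1/ε₁ + 1/ε₂ − 1).
T₁⁴ − T₂⁴ = 5.026×10¹¹ − 1.172×10¹⁰ = 4.909×10¹¹ K⁴.
1/ε₁ + 1/ε₂ − 1 = 7.692 + 1.449 − 1 = 8.142.
q = 5.67×10⁻⁸ × 4.909×10¹¹ / 8.142.

q ≈ 3420 W/m²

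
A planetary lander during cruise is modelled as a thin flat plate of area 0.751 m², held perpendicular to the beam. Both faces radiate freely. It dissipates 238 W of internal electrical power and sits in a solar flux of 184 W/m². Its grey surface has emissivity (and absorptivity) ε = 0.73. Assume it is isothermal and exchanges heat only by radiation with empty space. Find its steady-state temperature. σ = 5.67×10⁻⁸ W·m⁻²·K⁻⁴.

At steady state, absorbed solar power + internal power = radiated power.
Absorbed: α·S·A_cross = 0.73·184·0.7510 = 100.9 W (cross-section A).
Total input = 100.9 + 238 = 338.9 W.
Radiated: εσ·A_surf·T⁴ with A_surf = 2A = 1.502 m².
T⁴ = 338.9/(0.73·5.67×10⁻⁸·1.502) = 5.451×10⁹ K⁴.

T ≈ 272 K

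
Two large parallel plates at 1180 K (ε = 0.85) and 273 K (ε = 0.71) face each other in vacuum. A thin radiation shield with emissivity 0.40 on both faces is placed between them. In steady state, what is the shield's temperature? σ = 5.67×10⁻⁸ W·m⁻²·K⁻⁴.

In steady state the net flux on the hot side equals that on the cold side.
σ(T₁⁴−T_s⁴)/D₁ = σ(T_s⁴−T₂⁴)/D₂, with D₁ = 1/ε₁+1/ε_s−1 = 2.676, D₂ = 1/ε_s+1/ε₂−1 = 2.908.
Solve for T_s⁴: T_s⁴ = (D₂·T₁⁴ + D₁·T₂⁴)/(D₁+D₂) = 1.012×10¹² K⁴.

T_s ≈ 1000 K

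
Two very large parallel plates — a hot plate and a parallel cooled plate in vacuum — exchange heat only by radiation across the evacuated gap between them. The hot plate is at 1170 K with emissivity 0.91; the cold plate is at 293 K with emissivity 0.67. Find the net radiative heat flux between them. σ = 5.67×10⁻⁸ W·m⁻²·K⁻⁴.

For two infinite grey parallel plates, q = σ(T₁⁴ − T₂⁴)/(1/ε₁ + 1/ε₂ − 1).
T₁⁴ − T₂⁴ = 1.874×10¹² − 7.370×10⁹ = 1.867×10¹² K⁴.
1/ε₁ + 1/ε₂ − 1 = 1.099 + 1.493 − 1 = 1.591.
q = 5.67×10⁻⁸ × 1.867×10¹² / 1.591.

q ≈ 66500 W/m²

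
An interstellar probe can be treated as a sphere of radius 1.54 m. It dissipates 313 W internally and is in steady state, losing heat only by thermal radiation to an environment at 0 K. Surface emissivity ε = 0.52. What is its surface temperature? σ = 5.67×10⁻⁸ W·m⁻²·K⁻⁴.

T ≈ 137 K

Steady state: internal power = radiated power, P = εσA T⁴.
Radiating area A = 4πr² = 29.80 m².
T⁴ = P/(εσA) = 313/(0.52·5.67×10⁻⁸·29.80) = 3.562×10⁸ K⁴.
T = (3.562×10⁸)^(1/4).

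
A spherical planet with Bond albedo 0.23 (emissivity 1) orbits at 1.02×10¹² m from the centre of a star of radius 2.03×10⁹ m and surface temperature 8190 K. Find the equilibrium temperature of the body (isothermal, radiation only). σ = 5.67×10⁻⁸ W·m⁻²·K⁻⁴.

T ≈ 242 K

The star's surface emits σT_*⁴; at distance d the flux is S = σT_*⁴(R_*/d)².
S = 5.67×10⁻⁸·(8190)⁴·(2.03×10⁹/1.02×10¹²)² = 1010 W/m².
For an isothermal sphere T⁴ = (1−a)S/(4σ) = 3.431×10⁹ K⁴.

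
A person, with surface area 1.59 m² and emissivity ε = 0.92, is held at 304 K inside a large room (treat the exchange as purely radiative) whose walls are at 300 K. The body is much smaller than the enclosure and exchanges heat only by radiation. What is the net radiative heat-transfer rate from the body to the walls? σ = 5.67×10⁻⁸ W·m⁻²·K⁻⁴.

For a small grey body in a large enclosure: P_net = εσA(T_body⁴ − T_wall⁴).
A = 1.59 m²; T_body⁴ − T_wall⁴ = 8.541×10⁹ − 8.100×10⁹ = 4.407×10⁸ K⁴.
|P_net| = 0.92·5.67×10⁻⁸·1.590·4.407×10⁸.

P_net ≈ 36.6 W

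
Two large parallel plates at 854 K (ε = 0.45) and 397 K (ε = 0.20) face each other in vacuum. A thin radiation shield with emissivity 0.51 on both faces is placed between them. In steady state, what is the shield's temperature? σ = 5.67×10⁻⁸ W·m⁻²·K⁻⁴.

In steady state the net flux on the hot side equals that on the cold side.
σ(T₁⁴−T_s⁴)/D₁ = σ(T_s⁴−T₂⁴)/D₂, with D₁ = 1/ε₁+1/ε_s−1 = 3.183, D₂ = 1/ε_s+1/ε₂−1 = 5.961.
Solve for T_s⁴: T_s⁴ = (D₂·T₁⁴ + D₁·T₂⁴)/(D₁+D₂) = 3.554×10¹¹ K⁴.

T_s ≈ 772 K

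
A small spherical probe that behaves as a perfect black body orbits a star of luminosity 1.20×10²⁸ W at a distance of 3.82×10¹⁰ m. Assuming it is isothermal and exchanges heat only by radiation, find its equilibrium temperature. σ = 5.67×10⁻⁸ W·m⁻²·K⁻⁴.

First find the stellar flux at distance d: S = L/(4πd²) = 1.20×10²⁸/(4π·(3.82×10¹⁰)²) = 6.544×10⁵ W/m².
For an isothermal sphere, absorbed (1−a)S·πr² = emitted σ·4πr²·T⁴, so T⁴ = (1−a)S/(4σ).
T⁴ = 1.00·6.544×10⁵/(4·5.67×10⁻⁸) = 2.885×10¹² K⁴.

T ≈ 1300 K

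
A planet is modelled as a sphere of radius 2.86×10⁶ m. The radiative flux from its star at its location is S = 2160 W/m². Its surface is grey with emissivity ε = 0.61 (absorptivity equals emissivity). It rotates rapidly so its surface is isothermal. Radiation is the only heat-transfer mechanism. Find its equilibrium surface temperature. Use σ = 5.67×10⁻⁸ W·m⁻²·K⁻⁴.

At equilibrium, absorbed power = emitted power.
Absorbing cross-section = πr² = 2.570×10¹³ m²; emitting surface = 4πr² = 1.028×10¹⁴ m² (ratio 4).
εS·A_cross = εσ·A_surf·T⁴  ⇒  T⁴ = S/(4σ)   (ε cancels).
T⁴ = 2160/(4·5.67×10⁻⁸) = 9.524×10⁹ K⁴.
T = (9.524×10⁹)^(1/4).

T ≈ 312 K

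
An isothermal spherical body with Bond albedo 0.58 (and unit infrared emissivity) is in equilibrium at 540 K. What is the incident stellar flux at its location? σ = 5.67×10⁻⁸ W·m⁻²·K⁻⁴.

(1−a)S·πr² = σ·4πr²·T⁴ ⇒ S = 4σT⁴/(1−a).
S = 4·5.67×10⁻⁸·8.503×10¹⁰/0.420.

S ≈ 45900 W/m²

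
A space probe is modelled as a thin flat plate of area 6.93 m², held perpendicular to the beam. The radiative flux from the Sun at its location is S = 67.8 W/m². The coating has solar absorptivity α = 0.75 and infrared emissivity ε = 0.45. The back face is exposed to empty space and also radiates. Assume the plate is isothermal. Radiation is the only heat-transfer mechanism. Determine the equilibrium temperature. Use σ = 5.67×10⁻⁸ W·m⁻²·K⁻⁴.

At equilibrium, absorbed power = emitted power.
Absorbing cross-section = A = 6.930 m²; emitting surface = 2A = 13.86 m² (ratio 2).
αS·A_cross = εσ·A_surf·T⁴  ⇒  T⁴ = αS/(ε·2σ).
T⁴ = 0.750·67.8/(0.45·2·5.67×10⁻⁸) = 9.965×10⁸ K⁴.
T = (9.965×10⁸)^(1/4).

T ≈ 178 K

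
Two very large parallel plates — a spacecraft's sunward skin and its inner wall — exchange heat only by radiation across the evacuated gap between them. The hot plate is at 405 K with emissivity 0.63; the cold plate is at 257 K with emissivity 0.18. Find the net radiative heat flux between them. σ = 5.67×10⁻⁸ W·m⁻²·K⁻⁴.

q ≈ 208 W/m²

For two infinite grey parallel plates, q = σ(T₁⁴ − T₂⁴)/(1/ε₁ + 1/ε₂ − 1).
T₁⁴ − T₂⁴ = 2.690×10¹⁰ − 4.362×10⁹ = 2.254×10¹⁰ K⁴.
1/ε₁ + 1/ε₂ − 1 = 1.587 + 5.556 − 1 = 6.143.
q = 5.67×10⁻⁸ × 2.254×10¹⁰ / 6.143.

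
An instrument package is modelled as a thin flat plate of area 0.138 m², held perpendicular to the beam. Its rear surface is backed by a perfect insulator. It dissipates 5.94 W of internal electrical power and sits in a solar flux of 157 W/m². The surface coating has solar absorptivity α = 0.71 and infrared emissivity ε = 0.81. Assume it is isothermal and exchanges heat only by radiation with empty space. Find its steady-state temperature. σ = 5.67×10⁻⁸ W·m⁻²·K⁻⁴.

At steady state, absorbed solar power + internal power = radiated power.
Absorbed: α·S·A_cross = 0.71·157·0.1380 = 15.38 W (cross-section A).
Total input = 15.38 + 5.94 = 21.32 W.
Radiated: εσ·A_surf·T⁴ with A_surf = A = 0.1380 m².
T⁴ = 21.32/(0.81·5.67×10⁻⁸·0.1380) = 3.364×10⁹ K⁴.

T ≈ 241 K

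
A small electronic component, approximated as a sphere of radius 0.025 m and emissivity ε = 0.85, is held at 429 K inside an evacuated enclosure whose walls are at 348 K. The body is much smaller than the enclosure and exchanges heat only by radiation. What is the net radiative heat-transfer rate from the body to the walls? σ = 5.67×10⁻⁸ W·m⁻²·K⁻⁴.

For a small grey body in a large enclosure: P_net = εσA(T_body⁴ − T_wall⁴).
A = 4πr² = 0.007854 m²; T_body⁴ − T_wall⁴ = 3.387×10¹⁰ − 1.467×10¹⁰ = 1.920×10¹⁰ K⁴.
|P_net| = 0.85·5.67×10⁻⁸·0.007854·1.920×10¹⁰.

P_net ≈ 7.27 W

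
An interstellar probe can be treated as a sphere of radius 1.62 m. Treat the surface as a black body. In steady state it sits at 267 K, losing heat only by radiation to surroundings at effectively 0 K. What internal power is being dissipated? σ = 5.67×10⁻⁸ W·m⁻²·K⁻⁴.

Steady state: P = εσA T⁴.
A = 4πr² = 32.98 m²; T⁴ = (267)⁴ = 5.082×10⁹ K⁴.
P = 1.0 × 5.67×10⁻⁸ × 32.98 × 5.082×10⁹.

P ≈ 9500 W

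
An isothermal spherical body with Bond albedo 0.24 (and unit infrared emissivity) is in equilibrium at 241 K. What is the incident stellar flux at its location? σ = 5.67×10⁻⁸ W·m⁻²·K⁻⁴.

S ≈ 1010 W/m²

(1−a)S·πr² = σ·4πr²·T⁴ ⇒ S = 4σT⁴/(1−a).
S = 4·5.67×10⁻⁸·3.373×10⁹/0.760.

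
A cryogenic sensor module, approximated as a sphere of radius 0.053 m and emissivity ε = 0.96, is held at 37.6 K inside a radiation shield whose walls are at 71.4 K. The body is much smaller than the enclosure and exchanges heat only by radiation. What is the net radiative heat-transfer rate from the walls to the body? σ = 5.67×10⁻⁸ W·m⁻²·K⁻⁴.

P_net ≈ 0.0461 W

For a small grey body in a large enclosure: P_net = εσA(T_body⁴ − T_wall⁴).
A = 4πr² = 0.03530 m²; T_body⁴ − T_wall⁴ = 1.999×10⁶ − 2.599×10⁷ = -2.399×10⁷ K⁴.
|P_net| = 0.96·5.67×10⁻⁸·0.03530·2.399×10⁷.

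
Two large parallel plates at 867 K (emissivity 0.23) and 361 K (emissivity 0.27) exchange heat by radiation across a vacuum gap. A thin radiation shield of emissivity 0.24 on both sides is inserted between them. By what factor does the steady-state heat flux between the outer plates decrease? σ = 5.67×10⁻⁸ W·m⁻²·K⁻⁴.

factor ≈ 2.04

Without shield: q₀ = σΔ(T⁴)/(1/ε₁+1/ε₂−1) with denominator 7.052.
With shield the two gaps are in series; the resistances add: (1/ε₁+1/ε_s−1)+(1/ε_s+1/ε₂−1) = 7.514+6.870 = 14.38.
Heat-flux ratio q₀/q = 14.38/7.052.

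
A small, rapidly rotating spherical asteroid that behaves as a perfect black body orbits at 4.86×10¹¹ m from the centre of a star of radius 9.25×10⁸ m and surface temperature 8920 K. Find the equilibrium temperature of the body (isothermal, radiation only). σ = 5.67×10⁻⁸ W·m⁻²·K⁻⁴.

T ≈ 275 K

The star's surface emits σT_*⁴; at distance d the flux is S = σT_*⁴(R_*/d)².
S = 5.67×10⁻⁸·(8920)⁴·(9.25×10⁸/4.86×10¹¹)² = 1300 W/m².
For an isothermal sphere T⁴ = (1−a)S/(4σ) = 5.733×10⁹ K⁴.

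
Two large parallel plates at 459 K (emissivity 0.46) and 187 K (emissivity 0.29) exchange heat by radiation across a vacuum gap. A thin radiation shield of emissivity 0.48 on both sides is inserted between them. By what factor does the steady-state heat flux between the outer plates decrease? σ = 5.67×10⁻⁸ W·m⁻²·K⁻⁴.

factor ≈ 1.69

Without shield: q₀ = σΔ(T⁴)/(1/ε₁+1/ε₂−1) with denominator 4.622.
With shield the two gaps are in series; the resistances add: (1/ε₁+1/ε_s−1)+(1/ε_s+1/ε₂−1) = 3.257+4.532 = 7.789.
Heat-flux ratio q₀/q = 7.789/4.622.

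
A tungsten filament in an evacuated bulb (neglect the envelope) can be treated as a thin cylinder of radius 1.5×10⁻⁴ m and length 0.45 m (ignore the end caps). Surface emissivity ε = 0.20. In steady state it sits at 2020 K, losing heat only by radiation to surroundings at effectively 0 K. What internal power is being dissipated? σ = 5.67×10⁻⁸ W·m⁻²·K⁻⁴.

Steady state: P = εσA T⁴.
A = 2πrL = 4.241×10⁻⁴ m²; T⁴ = (2020)⁴ = 1.665×10¹³ K⁴.
P = 0.20 × 5.67×10⁻⁸ × 4.241×10⁻⁴ × 1.665×10¹³.

P ≈ 80.1 W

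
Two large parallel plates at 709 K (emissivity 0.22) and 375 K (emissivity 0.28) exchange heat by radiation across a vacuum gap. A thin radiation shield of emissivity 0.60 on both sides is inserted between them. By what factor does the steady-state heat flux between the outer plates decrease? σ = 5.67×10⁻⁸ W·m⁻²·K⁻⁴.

Without shield: q₀ = σΔ(T⁴)/(1/ε₁+1/ε₂−1) with denominator 7.117.
With shield the two gaps are in series; the resistances add: (1/ε₁+1/ε_s−1)+(1/ε_s+1/ε₂−1) = 5.212+4.238 = 9.450.
Heat-flux ratio q₀/q = 9.450/7.117.

factor ≈ 1.33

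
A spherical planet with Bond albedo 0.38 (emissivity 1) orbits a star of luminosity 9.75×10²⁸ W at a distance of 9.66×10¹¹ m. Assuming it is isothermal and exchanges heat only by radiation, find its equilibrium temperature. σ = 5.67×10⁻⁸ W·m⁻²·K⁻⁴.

First find the stellar flux at distance d: S = L/(4πd²) = 9.75×10²⁸/(4π·(9.66×10¹¹)²) = 8315 W/m².
For an isothermal sphere, absorbed (1−a)S·πr² = emitted σ·4πr²·T⁴, so T⁴ = (1−a)S/(4σ).
T⁴ = 0.620·8315/(4·5.67×10⁻⁸) = 2.273×10¹⁰ K⁴.

T ≈ 388 K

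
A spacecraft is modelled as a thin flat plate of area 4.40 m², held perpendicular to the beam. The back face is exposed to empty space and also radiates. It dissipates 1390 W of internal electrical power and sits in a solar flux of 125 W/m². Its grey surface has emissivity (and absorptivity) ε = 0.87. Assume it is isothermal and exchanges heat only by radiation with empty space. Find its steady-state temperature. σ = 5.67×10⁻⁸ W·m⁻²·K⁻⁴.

T ≈ 256 K

At steady state, absorbed solar power + internal power = radiated power.
Absorbed: α·S·A_cross = 0.87·125·4.400 = 478.5 W (cross-section A).
Total input = 478.5 + 1390 = 1868 W.
Radiated: εσ·A_surf·T⁴ with A_surf = 2A = 8.800 m².
T⁴ = 1868/(0.87·5.67×10⁻⁸·8.800) = 4.304×10⁹ K⁴.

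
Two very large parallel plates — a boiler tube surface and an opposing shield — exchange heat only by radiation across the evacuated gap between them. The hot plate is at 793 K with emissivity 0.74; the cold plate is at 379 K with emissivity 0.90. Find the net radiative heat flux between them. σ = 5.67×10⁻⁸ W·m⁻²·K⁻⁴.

q ≈ 14500 W/m²

For two infinite grey parallel plates, q = σ(T₁⁴ − T₂⁴)/(1/ε₁ + 1/ε₂ − 1).
T₁⁴ − T₂⁴ = 3.955×10¹¹ − 2.063×10¹⁰ = 3.748×10¹¹ K⁴.
1/ε₁ + 1/ε₂ − 1 = 1.351 + 1.111 − 1 = 1.462.
q = 5.67×10⁻⁸ × 3.748×10¹¹ / 1.462.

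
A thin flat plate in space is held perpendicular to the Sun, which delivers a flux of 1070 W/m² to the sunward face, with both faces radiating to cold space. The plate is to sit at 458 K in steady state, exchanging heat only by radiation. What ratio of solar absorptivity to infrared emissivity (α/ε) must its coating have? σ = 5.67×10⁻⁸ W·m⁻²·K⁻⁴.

α/ε ≈ 4.66

Balance: αS·A = εσ·2A·T⁴ ⇒ α/ε = 2σT⁴/S.
α/ε = 2·5.67×10⁻⁸·(458)⁴/1070 = 2·5.67×10⁻⁸·4.400×10¹⁰/1070.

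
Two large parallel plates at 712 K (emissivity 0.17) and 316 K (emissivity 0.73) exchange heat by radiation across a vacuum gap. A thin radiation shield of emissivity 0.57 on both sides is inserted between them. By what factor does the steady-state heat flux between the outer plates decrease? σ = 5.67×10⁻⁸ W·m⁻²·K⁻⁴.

Without shield: q₀ = σΔ(T⁴)/(1/ε₁+1/ε₂−1) with denominator 6.252.
With shield the two gaps are in series; the resistances add: (1/ε₁+1/ε_s−1)+(1/ε_s+1/ε₂−1) = 6.637+2.124 = 8.761.
Heat-flux ratio q₀/q = 8.761/6.252.

factor ≈ 1.40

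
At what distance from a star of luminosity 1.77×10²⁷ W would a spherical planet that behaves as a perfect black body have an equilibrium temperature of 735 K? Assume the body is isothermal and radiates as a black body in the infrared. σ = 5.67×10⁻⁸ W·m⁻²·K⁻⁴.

d ≈ 4.61×10¹⁰ m

For an isothermal black-emitting sphere, (1−a)S·πr² = σ·4πr²·T⁴ ⇒ S = 4σT⁴/(1−a).
S = 4·5.67×10⁻⁸·(735)⁴/1.00 = 66190 W/m².
Flux falls as S = L/(4πd²), so d = √(L/(4πS)) = √(1.77×10²⁷/(4π·66190)).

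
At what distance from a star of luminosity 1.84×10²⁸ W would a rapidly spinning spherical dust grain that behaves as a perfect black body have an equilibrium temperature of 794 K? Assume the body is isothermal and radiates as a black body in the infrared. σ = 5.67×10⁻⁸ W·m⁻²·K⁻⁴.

d ≈ 1.27×10¹¹ m

For an isothermal black-emitting sphere, (1−a)S·πr² = σ·4πr²·T⁴ ⇒ S = 4σT⁴/(1−a).
S = 4·5.67×10⁻⁸·(794)⁴/1.00 = 90140 W/m².
Flux falls as S = L/(4πd²), so d = √(L/(4πS)) = √(1.84×10²⁸/(4π·90140)).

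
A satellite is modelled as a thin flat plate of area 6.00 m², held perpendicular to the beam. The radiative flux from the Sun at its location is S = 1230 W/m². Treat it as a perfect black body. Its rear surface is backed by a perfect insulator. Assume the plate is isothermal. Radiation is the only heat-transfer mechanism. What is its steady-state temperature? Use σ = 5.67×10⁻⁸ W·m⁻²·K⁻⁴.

At equilibrium, absorbed power = emitted power.
Absorbing cross-section = A = 6.000 m²; emitting surface = A = 6.000 m² (ratio 1).
S·A_cross = εσ·A_surf·T⁴  ⇒  T⁴ = S/(1σ).
T⁴ = 1.00·1230/(1·5.67×10⁻⁸) = 2.169×10¹⁰ K⁴.
T = (2.169×10¹⁰)^(1/4).

T ≈ 384 K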